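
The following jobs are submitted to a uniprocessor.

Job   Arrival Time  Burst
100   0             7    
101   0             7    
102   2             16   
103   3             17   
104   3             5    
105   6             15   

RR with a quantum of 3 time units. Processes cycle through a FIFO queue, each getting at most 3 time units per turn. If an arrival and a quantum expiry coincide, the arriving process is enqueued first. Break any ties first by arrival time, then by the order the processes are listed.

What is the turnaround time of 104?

Timeline: | 100 0-3 | 101 3-6 | 102 6-9 | 103 9-12 | 104 12-15 | 100 15-18 | 105 18-21 | 101 21-24 | 102 24-27 | 103 27-30 | 104 30-32 | 100 32-33 | 105 33-36 | 101 36-37 | 102 37-40 | 103 40-43 | 105 43-46 | 102 46-49 | 103 49-52 | 105 52-55 | 102 55-58 | 103 58-61 | 105 61-64 | 102 64-65 | 103 65-67 |
Completion: 100=33  101=37  102=65  103=67  104=32  105=64
Turnaround (C−A): 100=33  101=37  102=63  103=64  104=29  105=58
Turnaround(104) = completion − arrival = 32 − 3 = 29

29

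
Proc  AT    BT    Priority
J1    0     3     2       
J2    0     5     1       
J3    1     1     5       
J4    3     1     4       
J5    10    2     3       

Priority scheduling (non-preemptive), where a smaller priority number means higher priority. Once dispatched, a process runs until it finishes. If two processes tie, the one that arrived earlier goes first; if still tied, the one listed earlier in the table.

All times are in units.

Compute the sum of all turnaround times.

Gantt: | J2 0-5 | J1 5-8 | J4 8-9 | J3 9-10 | J5 10-12 |
Completion: J1=8  J2=5  J3=10  J4=9  J5=12
Turnaround = completion − arrival: J1=8, J2=5, J3=9, J4=6, J5=2
Total turnaround = 8 + 5 + 9 + 6 + 2 = 30

30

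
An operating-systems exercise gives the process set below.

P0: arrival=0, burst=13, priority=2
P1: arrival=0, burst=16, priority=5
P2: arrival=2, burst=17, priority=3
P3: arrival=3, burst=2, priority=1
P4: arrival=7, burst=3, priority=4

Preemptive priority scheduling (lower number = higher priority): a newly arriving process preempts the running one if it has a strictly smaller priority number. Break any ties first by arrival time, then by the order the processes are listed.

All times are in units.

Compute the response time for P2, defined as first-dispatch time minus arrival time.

Schedule: | P0 0-3 | P3 3-5 | P0 5-15 | P2 15-32 | P4 32-35 | P1 35-51 |
Completion: P0=15  P1=51  P2=32  P3=5  P4=35
Turnaround (C−A): P0=15  P1=51  P2=30  P3=2  P4=28
Response(P2) = first start − arrival = 15 − 2 = 13

13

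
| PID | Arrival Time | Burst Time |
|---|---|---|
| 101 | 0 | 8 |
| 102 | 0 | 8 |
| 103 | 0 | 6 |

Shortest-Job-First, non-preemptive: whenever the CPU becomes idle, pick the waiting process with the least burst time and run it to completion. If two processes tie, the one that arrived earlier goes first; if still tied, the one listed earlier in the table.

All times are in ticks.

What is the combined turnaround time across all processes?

Timeline: | 103 0-6 | 101 6-14 | 102 14-22 |
Completion: 101=14  102=22  103=6
Turnaround (C−A): 101=14  102=22  103=6
Turnaround = completion − arrival: 101=14, 102=22, 103=6
Total turnaround = 14 + 22 + 6 = 42

42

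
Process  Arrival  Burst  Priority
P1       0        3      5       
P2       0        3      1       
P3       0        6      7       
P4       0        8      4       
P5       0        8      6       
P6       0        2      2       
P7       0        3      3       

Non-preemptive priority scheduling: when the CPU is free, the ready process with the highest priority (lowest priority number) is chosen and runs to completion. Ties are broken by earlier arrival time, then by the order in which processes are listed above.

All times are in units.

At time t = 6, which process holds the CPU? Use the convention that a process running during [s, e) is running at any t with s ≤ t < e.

P7

Gantt: | P2 0-3 | P6 3-5 | P7 5-8 | P4 8-16 | P1 16-19 | P5 19-27 | P3 27-33 |
Completion: P1=19  P2=3  P3=33  P4=16  P5=27  P6=5  P7=8
Turnaround (C−A): P1=19  P2=3  P3=33  P4=16  P5=27  P6=5  P7=8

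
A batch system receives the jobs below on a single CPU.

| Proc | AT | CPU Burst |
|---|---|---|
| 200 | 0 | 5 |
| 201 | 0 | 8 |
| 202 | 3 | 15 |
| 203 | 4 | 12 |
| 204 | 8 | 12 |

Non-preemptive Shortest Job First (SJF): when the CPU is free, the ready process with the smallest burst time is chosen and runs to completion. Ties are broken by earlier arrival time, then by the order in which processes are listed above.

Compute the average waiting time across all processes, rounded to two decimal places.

13.00

Gantt: | 200 0-5 | 201 5-13 | 203 13-25 | 204 25-37 | 202 37-52 |
Completion: 200=5  201=13  202=52  203=25  204=37
Turnaround (C−A): 200=5  201=13  202=49  203=21  204=29
Waiting times: 200=0, 201=5, 202=34, 203=9, 204=17
Average waiting = (0+5+34+9+17) / 5 = 65/5 = 13.00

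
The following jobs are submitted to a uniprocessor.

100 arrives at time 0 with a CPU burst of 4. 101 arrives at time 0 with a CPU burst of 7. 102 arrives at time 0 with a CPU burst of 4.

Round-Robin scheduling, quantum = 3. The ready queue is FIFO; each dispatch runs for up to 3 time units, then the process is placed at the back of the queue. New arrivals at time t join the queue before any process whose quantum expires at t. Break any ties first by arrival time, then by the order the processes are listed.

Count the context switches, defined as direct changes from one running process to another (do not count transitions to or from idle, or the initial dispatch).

Gantt: | 100 0-3 | 101 3-6 | 102 6-9 | 100 9-10 | 101 10-13 | 102 13-14 | 101 14-15 |
Completion: 100=10  101=15  102=14

6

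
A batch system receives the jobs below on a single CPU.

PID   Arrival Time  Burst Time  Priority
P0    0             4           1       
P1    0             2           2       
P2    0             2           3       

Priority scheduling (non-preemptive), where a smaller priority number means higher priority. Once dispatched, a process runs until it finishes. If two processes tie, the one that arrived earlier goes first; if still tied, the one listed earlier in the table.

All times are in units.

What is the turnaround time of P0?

Timeline: | P0 0-4 | P1 4-6 | P2 6-8 |
Completion: P0=4  P1=6  P2=8
Turnaround(P0) = completion − arrival = 4 − 0 = 4

4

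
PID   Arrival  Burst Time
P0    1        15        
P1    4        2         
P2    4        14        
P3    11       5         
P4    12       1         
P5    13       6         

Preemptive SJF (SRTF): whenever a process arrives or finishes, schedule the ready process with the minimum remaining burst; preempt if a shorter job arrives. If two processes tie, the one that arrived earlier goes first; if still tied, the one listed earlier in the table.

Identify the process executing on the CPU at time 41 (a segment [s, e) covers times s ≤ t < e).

Schedule: | idle 0-1 | P0 1-4 | P1 4-6 | P0 6-11 | P3 11-12 | P4 12-13 | P3 13-17 | P5 17-23 | P0 23-30 | P2 30-44 |
Completion: P0=30  P1=6  P2=44  P3=17  P4=13  P5=23

P2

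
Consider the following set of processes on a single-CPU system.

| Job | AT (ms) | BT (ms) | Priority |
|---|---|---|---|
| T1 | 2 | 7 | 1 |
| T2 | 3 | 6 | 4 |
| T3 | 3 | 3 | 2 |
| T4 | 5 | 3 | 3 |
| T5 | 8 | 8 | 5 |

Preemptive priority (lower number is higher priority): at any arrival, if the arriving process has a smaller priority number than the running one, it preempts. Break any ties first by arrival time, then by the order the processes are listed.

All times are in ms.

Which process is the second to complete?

Timeline: | idle 0-2 | T1 2-9 | T3 9-12 | T4 12-15 | T2 15-21 | T5 21-29 |
Completion: T1=9  T2=21  T3=12  T4=15  T5=29
Finish order: T1 → T3 → T4 → T2 → T5

T3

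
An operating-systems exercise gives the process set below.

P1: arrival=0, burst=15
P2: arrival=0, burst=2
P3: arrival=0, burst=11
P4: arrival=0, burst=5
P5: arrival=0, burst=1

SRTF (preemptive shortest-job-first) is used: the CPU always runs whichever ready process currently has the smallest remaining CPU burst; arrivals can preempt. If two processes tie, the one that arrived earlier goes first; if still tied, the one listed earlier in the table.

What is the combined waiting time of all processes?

31

Schedule: | P5 0-1 | P2 1-3 | P4 3-8 | P3 8-19 | P1 19-34 |
Completion: P1=34  P2=3  P3=19  P4=8  P5=1
Turnaround (C−A): P1=34  P2=3  P3=19  P4=8  P5=1
Waiting = turnaround − burst: P1=19, P2=1, P3=8, P4=3, P5=0
Total waiting = 19 + 1 + 8 + 3 + 0 = 31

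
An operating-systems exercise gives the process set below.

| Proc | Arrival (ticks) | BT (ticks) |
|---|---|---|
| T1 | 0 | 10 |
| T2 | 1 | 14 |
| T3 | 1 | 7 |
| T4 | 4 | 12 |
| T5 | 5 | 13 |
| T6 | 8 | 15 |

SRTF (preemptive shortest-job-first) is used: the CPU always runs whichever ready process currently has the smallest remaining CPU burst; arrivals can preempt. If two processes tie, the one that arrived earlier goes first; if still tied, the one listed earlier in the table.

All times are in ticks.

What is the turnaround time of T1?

17

Timeline: | T1 0-1 | T3 1-8 | T1 8-17 | T4 17-29 | T5 29-42 | T2 42-56 | T6 56-71 |
Completion: T1=17  T2=56  T3=8  T4=29  T5=42  T6=71
Turnaround (C−A): T1=17  T2=55  T3=7  T4=25  T5=37  T6=63
Turnaround(T1) = completion − arrival = 17 − 0 = 17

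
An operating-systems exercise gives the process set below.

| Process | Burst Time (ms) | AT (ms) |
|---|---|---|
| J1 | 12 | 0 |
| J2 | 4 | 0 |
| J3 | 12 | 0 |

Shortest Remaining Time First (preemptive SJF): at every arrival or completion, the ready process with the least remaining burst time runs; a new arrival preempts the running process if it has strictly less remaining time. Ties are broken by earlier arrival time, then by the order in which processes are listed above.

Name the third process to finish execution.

J3

Schedule: | J2 0-4 | J1 4-16 | J3 16-28 |
Completion: J1=16  J2=4  J3=28
Finish order: J2 → J1 → J3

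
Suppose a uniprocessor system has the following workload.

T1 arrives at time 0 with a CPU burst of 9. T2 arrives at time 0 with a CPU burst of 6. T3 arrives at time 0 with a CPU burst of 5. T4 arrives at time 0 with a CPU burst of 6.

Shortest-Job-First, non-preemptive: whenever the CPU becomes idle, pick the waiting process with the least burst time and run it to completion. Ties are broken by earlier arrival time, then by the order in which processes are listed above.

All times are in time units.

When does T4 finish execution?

17

Timeline: | T3 0-5 | T2 5-11 | T4 11-17 | T1 17-26 |
Completion: T1=26  T2=11  T3=5  T4=17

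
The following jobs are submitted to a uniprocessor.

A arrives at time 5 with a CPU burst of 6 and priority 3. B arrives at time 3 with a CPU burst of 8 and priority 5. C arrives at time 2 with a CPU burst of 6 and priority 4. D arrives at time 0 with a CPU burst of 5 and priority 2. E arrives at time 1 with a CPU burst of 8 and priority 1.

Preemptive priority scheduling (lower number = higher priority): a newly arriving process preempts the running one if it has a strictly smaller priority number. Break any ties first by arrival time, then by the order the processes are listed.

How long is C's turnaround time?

Gantt: | D 0-1 | E 1-9 | D 9-13 | A 13-19 | C 19-25 | B 25-33 |
Completion: A=19  B=33  C=25  D=13  E=9
Turnaround (C−A): A=14  B=30  C=23  D=13  E=8
Turnaround(C) = completion − arrival = 25 − 2 = 23

23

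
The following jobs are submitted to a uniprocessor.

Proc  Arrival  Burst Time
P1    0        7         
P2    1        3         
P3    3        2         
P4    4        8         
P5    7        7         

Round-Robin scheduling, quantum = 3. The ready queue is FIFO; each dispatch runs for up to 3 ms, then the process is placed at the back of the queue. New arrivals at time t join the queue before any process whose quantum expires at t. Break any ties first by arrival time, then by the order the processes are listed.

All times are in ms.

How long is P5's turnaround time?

20

Schedule: | P1 0-3 | P2 3-6 | P3 6-8 | P1 8-11 | P4 11-14 | P5 14-17 | P1 17-18 | P4 18-21 | P5 21-24 | P4 24-26 | P5 26-27 |
Completion: P1=18  P2=6  P3=8  P4=26  P5=27
Turnaround (C−A): P1=18  P2=5  P3=5  P4=22  P5=20
Turnaround(P5) = completion − arrival = 27 − 7 = 20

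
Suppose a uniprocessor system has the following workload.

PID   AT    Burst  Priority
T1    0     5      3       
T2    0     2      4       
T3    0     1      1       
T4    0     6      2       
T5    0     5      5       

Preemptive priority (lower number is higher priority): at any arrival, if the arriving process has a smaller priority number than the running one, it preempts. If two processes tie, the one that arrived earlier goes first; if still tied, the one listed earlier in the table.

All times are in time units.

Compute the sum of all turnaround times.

Timeline: | T3 0-1 | T4 1-7 | T1 7-12 | T2 12-14 | T5 14-19 |
Completion: T1=12  T2=14  T3=1  T4=7  T5=19
Turnaround (C−A): T1=12  T2=14  T3=1  T4=7  T5=19
Turnaround = completion − arrival: T1=12, T2=14, T3=1, T4=7, T5=19
Total turnaround = 12 + 14 + 1 + 7 + 19 = 53

53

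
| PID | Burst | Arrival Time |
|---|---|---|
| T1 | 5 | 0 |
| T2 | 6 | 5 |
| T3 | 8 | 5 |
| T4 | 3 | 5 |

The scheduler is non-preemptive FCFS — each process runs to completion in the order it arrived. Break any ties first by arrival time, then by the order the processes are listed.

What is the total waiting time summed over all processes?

20

Gantt: | T1 0-5 | T2 5-11 | T3 11-19 | T4 19-22 |
Completion: T1=5  T2=11  T3=19  T4=22
Waiting = turnaround − burst: T1=0, T2=0, T3=6, T4=14
Total waiting = 0 + 0 + 6 + 14 = 20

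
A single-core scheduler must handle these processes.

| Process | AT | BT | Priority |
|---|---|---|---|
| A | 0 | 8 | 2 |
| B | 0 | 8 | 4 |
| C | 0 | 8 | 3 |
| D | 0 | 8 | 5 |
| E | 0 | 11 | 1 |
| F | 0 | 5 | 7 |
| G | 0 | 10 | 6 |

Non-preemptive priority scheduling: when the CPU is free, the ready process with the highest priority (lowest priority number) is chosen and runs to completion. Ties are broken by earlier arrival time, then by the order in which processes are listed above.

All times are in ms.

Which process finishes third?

C

Schedule: | E 0-11 | A 11-19 | C 19-27 | B 27-35 | D 35-43 | G 43-53 | F 53-58 |
Completion: A=19  B=35  C=27  D=43  E=11  F=58  G=53
Turnaround (C−A): A=19  B=35  C=27  D=43  E=11  F=58  G=53
Finish order: E → A → C → B → D → G → F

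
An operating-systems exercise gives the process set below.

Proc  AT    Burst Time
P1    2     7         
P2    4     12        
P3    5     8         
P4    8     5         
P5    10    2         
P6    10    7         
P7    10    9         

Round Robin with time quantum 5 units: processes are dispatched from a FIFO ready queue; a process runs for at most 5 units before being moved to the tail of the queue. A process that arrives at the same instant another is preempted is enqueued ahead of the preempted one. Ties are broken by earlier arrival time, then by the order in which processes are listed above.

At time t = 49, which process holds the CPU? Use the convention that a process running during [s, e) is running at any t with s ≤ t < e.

P7

Timeline: | idle 0-2 | P1 2-7 | P2 7-12 | P3 12-17 | P1 17-19 | P4 19-24 | P5 24-26 | P6 26-31 | P7 31-36 | P2 36-41 | P3 41-44 | P6 44-46 | P7 46-50 | P2 50-52 |
Completion: P1=19  P2=52  P3=44  P4=24  P5=26  P6=46  P7=50
Turnaround (C−A): P1=17  P2=48  P3=39  P4=16  P5=16  P6=36  P7=40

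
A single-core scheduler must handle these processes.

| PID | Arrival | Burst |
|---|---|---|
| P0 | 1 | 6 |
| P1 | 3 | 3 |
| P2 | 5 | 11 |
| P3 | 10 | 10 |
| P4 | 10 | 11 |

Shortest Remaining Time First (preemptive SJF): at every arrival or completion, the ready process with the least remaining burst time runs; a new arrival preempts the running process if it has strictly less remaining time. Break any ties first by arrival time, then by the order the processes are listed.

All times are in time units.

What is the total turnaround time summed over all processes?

Schedule: | idle 0-1 | P0 1-3 | P1 3-6 | P0 6-10 | P3 10-20 | P2 20-31 | P4 31-42 |
Completion: P0=10  P1=6  P2=31  P3=20  P4=42
Turnaround = completion − arrival: P0=9, P1=3, P2=26, P3=10, P4=32
Total turnaround = 9 + 3 + 26 + 10 + 32 = 80

80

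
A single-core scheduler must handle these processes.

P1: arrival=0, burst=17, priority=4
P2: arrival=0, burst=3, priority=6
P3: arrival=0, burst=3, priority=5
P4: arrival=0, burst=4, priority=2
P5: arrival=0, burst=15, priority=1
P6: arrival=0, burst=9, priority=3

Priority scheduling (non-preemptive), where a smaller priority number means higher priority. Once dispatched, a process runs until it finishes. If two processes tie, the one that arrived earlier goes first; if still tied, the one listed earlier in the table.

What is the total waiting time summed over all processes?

Gantt: | P5 0-15 | P4 15-19 | P6 19-28 | P1 28-45 | P3 45-48 | P2 48-51 |
Completion: P1=45  P2=51  P3=48  P4=19  P5=15  P6=28
Turnaround (C−A): P1=45  P2=51  P3=48  P4=19  P5=15  P6=28
Waiting = turnaround − burst: P1=28, P2=48, P3=45, P4=15, P5=0, P6=19
Total waiting = 28 + 48 + 45 + 15 + 0 + 19 = 155

155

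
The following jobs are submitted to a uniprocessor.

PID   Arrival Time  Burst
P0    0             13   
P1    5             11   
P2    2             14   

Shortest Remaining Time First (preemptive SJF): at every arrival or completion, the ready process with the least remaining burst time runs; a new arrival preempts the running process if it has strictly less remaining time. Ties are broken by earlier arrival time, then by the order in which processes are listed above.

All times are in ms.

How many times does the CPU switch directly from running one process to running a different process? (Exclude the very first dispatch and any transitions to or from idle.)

2

Timeline: | P0 0-13 | P1 13-24 | P2 24-38 |
Completion: P0=13  P1=24  P2=38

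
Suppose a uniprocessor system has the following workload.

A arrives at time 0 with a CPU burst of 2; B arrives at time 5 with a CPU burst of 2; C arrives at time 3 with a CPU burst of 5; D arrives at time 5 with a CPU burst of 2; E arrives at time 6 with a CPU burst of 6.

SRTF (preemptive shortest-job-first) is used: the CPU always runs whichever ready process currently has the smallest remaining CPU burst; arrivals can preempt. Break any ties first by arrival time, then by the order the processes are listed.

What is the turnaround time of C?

Gantt: | A 0-2 | idle 2-3 | C 3-5 | B 5-7 | D 7-9 | C 9-12 | E 12-18 |
Completion: A=2  B=7  C=12  D=9  E=18
Turnaround (C−A): A=2  B=2  C=9  D=4  E=12
Turnaround(C) = completion − arrival = 12 − 3 = 9

9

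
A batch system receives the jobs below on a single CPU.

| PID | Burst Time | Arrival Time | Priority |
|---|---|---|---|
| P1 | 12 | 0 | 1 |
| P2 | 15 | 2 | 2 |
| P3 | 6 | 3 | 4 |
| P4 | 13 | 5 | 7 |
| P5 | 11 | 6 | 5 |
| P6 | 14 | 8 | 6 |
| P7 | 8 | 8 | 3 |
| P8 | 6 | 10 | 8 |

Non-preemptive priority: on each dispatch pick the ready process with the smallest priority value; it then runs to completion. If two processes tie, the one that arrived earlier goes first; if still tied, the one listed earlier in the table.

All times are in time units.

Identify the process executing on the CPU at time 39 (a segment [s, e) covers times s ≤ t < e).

P3

Gantt: | P1 0-12 | P2 12-27 | P7 27-35 | P3 35-41 | P5 41-52 | P6 52-66 | P4 66-79 | P8 79-85 |
Completion: P1=12  P2=27  P3=41  P4=79  P5=52  P6=66  P7=35  P8=85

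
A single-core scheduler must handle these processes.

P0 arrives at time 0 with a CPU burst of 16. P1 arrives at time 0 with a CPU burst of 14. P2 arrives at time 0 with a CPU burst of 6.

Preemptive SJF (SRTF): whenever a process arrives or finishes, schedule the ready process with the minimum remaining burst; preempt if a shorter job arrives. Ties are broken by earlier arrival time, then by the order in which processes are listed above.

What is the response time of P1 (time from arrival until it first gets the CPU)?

Schedule: | P2 0-6 | P1 6-20 | P0 20-36 |
Completion: P0=36  P1=20  P2=6
Response(P1) = first start − arrival = 6 − 0 = 6

6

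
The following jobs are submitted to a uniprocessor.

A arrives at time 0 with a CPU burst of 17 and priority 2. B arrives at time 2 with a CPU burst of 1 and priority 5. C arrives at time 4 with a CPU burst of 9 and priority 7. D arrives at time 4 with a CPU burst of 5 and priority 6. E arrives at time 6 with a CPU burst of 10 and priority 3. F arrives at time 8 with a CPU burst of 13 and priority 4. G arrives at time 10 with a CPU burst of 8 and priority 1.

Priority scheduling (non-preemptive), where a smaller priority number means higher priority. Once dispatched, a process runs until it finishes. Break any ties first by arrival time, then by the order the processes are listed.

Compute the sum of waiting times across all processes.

Schedule: | A 0-17 | G 17-25 | E 25-35 | F 35-48 | B 48-49 | D 49-54 | C 54-63 |
Completion: A=17  B=49  C=63  D=54  E=35  F=48  G=25
Waiting = turnaround − burst: A=0, B=46, C=50, D=45, E=19, F=27, G=7
Total waiting = 0 + 46 + 50 + 45 + 19 + 27 + 7 = 194

194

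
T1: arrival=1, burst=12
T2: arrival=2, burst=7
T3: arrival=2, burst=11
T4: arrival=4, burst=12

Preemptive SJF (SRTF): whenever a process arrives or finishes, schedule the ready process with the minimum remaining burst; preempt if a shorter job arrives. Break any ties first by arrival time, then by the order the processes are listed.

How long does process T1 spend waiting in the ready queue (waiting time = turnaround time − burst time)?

7

Schedule: | idle 0-1 | T1 1-2 | T2 2-9 | T1 9-20 | T3 20-31 | T4 31-43 |
Completion: T1=20  T2=9  T3=31  T4=43
Turnaround (C−A): T1=19  T2=7  T3=29  T4=39
Waiting(T1) = turnaround − burst = 19 − 12 = 7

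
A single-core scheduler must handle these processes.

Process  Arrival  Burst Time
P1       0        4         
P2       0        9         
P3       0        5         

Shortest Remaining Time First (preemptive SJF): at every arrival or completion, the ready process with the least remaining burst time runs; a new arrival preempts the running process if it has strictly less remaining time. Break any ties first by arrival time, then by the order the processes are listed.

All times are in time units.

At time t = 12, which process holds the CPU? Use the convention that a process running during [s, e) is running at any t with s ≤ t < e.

Timeline: | P1 0-4 | P3 4-9 | P2 9-18 |
Completion: P1=4  P2=18  P3=9
Turnaround (C−A): P1=4  P2=18  P3=9

P2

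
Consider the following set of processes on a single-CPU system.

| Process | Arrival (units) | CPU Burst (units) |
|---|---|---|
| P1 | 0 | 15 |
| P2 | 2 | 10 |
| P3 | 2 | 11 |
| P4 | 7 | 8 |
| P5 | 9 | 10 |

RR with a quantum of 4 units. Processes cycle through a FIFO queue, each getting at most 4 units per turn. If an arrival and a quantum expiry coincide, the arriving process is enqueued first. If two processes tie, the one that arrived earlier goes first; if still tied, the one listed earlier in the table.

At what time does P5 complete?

Gantt: | P1 0-4 | P2 4-8 | P3 8-12 | P1 12-16 | P4 16-20 | P2 20-24 | P5 24-28 | P3 28-32 | P1 32-36 | P4 36-40 | P2 40-42 | P5 42-46 | P3 46-49 | P1 49-52 | P5 52-54 |
Completion: P1=52  P2=42  P3=49  P4=40  P5=54
Turnaround (C−A): P1=52  P2=40  P3=47  P4=33  P5=45

54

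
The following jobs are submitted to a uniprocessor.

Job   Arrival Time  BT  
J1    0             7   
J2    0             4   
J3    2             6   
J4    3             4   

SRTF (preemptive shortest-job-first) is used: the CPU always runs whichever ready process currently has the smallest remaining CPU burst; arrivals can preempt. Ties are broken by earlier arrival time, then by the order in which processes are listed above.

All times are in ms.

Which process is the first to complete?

J2

Schedule: | J2 0-4 | J4 4-8 | J3 8-14 | J1 14-21 |
Completion: J1=21  J2=4  J3=14  J4=8
Finish order: J2 → J4 → J3 → J1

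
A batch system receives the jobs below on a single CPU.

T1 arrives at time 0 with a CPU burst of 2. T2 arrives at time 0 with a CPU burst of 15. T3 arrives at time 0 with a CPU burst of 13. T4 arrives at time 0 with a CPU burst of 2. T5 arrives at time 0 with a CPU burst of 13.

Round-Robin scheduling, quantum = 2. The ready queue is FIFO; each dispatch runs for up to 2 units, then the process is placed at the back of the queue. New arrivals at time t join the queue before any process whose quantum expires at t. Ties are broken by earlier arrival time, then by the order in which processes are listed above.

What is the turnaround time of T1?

Gantt: | T1 0-2 | T2 2-4 | T3 4-6 | T4 6-8 | T5 8-10 | T2 10-12 | T3 12-14 | T5 14-16 | T2 16-18 | T3 18-20 | T5 20-22 | T2 22-24 | T3 24-26 | T5 26-28 | T2 28-30 | T3 30-32 | T5 32-34 | T2 34-36 | T3 36-38 | T5 38-40 | T2 40-42 | T3 42-43 | T5 43-44 | T2 44-45 |
Completion: T1=2  T2=45  T3=43  T4=8  T5=44
Turnaround(T1) = completion − arrival = 2 − 0 = 2

2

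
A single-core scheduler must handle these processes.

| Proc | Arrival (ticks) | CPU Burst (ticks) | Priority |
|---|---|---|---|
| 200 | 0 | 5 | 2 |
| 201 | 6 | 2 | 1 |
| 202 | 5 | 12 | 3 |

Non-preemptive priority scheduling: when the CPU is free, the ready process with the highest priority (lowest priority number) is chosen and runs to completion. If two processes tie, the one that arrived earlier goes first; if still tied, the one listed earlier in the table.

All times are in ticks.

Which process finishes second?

202

Gantt: | 200 0-5 | 202 5-17 | 201 17-19 |
Completion: 200=5  201=19  202=17
Finish order: 200 → 202 → 201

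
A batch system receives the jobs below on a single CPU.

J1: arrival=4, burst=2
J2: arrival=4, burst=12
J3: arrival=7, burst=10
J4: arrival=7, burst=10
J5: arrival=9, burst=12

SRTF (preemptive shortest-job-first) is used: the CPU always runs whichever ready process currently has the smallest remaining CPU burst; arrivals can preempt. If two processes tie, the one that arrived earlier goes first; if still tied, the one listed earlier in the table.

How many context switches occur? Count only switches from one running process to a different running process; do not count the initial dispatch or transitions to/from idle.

5

Timeline: | idle 0-4 | J1 4-6 | J2 6-7 | J3 7-17 | J4 17-27 | J2 27-38 | J5 38-50 |
Completion: J1=6  J2=38  J3=17  J4=27  J5=50
Turnaround (C−A): J1=2  J2=34  J3=10  J4=20  J5=41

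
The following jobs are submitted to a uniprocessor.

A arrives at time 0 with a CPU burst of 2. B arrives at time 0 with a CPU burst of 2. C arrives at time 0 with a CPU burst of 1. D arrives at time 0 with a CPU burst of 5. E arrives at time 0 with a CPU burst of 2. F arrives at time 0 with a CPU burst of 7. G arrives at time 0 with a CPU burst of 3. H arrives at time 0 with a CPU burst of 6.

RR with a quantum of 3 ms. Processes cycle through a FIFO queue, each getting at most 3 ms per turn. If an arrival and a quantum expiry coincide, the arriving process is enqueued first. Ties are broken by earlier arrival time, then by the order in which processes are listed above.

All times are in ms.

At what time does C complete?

5

Schedule: | A 0-2 | B 2-4 | C 4-5 | D 5-8 | E 8-10 | F 10-13 | G 13-16 | H 16-19 | D 19-21 | F 21-24 | H 24-27 | F 27-28 |
Completion: A=2  B=4  C=5  D=21  E=10  F=28  G=16  H=27
Turnaround (C−A): A=2  B=4  C=5  D=21  E=10  F=28  G=16  H=27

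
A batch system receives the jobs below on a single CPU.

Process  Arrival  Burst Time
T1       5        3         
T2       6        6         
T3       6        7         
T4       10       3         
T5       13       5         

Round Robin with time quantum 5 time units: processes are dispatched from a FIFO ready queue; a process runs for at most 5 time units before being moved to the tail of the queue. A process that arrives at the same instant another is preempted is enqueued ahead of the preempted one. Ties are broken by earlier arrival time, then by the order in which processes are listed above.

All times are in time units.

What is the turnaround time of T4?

11

Gantt: | idle 0-5 | T1 5-8 | T2 8-13 | T3 13-18 | T4 18-21 | T5 21-26 | T2 26-27 | T3 27-29 |
Completion: T1=8  T2=27  T3=29  T4=21  T5=26
Turnaround (C−A): T1=3  T2=21  T3=23  T4=11  T5=13
Turnaround(T4) = completion − arrival = 21 − 10 = 11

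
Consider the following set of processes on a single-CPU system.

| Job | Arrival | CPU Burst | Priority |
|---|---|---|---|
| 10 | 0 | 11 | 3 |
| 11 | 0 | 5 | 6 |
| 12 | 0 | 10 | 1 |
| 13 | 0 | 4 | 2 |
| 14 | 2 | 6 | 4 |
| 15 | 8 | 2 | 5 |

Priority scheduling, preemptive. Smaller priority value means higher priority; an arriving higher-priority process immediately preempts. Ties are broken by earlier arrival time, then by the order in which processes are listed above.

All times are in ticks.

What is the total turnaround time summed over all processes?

141

Gantt: | 12 0-10 | 13 10-14 | 10 14-25 | 14 25-31 | 15 31-33 | 11 33-38 |
Completion: 10=25  11=38  12=10  13=14  14=31  15=33
Turnaround (C−A): 10=25  11=38  12=10  13=14  14=29  15=25
Turnaround = completion − arrival: 10=25, 11=38, 12=10, 13=14, 14=29, 15=25
Total turnaround = 25 + 38 + 10 + 14 + 29 + 25 = 141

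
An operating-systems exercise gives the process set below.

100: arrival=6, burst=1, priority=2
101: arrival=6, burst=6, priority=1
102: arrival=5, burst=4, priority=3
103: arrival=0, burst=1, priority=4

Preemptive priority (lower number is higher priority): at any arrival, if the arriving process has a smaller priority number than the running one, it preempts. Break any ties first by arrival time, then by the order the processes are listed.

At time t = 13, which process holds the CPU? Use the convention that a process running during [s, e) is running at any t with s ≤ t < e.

102

Gantt: | 103 0-1 | idle 1-5 | 102 5-6 | 101 6-12 | 100 12-13 | 102 13-16 |
Completion: 100=13  101=12  102=16  103=1
Turnaround (C−A): 100=7  101=6  102=11  103=1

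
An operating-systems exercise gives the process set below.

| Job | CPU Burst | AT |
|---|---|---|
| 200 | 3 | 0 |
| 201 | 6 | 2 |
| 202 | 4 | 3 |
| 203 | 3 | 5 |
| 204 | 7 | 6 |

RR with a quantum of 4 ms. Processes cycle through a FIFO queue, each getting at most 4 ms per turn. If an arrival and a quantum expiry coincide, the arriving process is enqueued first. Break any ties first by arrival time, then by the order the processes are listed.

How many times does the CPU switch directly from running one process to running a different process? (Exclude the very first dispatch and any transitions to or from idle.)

6

Timeline: | 200 0-3 | 201 3-7 | 202 7-11 | 203 11-14 | 204 14-18 | 201 18-20 | 204 20-23 |
Completion: 200=3  201=20  202=11  203=14  204=23
Turnaround (C−A): 200=3  201=18  202=8  203=9  204=17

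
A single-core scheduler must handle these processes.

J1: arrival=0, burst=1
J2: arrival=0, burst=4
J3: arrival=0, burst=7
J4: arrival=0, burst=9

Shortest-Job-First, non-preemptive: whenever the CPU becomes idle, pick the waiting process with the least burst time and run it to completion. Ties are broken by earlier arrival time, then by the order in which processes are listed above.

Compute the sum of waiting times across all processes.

Schedule: | J1 0-1 | J2 1-5 | J3 5-12 | J4 12-21 |
Completion: J1=1  J2=5  J3=12  J4=21
Turnaround (C−A): J1=1  J2=5  J3=12  J4=21
Waiting = turnaround − burst: J1=0, J2=1, J3=5, J4=12
Total waiting = 0 + 1 + 5 + 12 = 18

18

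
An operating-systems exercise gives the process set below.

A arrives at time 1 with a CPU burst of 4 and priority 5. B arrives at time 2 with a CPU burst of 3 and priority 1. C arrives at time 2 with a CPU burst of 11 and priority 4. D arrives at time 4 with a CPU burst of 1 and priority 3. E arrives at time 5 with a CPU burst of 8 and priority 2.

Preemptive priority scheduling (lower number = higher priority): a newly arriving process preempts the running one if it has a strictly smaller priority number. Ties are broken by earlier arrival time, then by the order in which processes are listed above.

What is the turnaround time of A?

Schedule: | idle 0-1 | A 1-2 | B 2-5 | E 5-13 | D 13-14 | C 14-25 | A 25-28 |
Completion: A=28  B=5  C=25  D=14  E=13
Turnaround(A) = completion − arrival = 28 − 1 = 27

27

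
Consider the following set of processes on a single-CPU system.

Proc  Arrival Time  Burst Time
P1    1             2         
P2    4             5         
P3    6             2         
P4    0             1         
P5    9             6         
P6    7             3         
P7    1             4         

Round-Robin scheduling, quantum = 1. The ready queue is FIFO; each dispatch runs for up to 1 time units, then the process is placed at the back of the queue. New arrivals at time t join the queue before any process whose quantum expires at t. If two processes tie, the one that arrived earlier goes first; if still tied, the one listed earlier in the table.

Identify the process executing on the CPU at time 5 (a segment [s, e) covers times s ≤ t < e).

P2

Schedule: | P4 0-1 | P1 1-2 | P7 2-3 | P1 3-4 | P7 4-5 | P2 5-6 | P7 6-7 | P3 7-8 | P2 8-9 | P6 9-10 | P7 10-11 | P3 11-12 | P5 12-13 | P2 13-14 | P6 14-15 | P5 15-16 | P2 16-17 | P6 17-18 | P5 18-19 | P2 19-20 | P5 20-23 |
Completion: P1=4  P2=20  P3=12  P4=1  P5=23  P6=18  P7=11
Turnaround (C−A): P1=3  P2=16  P3=6  P4=1  P5=14  P6=11  P7=10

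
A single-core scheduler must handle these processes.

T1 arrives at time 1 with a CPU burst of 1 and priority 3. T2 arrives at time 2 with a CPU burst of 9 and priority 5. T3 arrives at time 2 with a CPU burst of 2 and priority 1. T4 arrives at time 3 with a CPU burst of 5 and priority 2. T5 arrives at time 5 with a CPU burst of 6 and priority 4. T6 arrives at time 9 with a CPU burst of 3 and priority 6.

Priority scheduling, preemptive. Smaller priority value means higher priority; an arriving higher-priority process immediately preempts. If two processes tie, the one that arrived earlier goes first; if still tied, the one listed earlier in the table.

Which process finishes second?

Schedule: | idle 0-1 | T1 1-2 | T3 2-4 | T4 4-9 | T5 9-15 | T2 15-24 | T6 24-27 |
Completion: T1=2  T2=24  T3=4  T4=9  T5=15  T6=27
Turnaround (C−A): T1=1  T2=22  T3=2  T4=6  T5=10  T6=18
Finish order: T1 → T3 → T4 → T5 → T2 → T6

T3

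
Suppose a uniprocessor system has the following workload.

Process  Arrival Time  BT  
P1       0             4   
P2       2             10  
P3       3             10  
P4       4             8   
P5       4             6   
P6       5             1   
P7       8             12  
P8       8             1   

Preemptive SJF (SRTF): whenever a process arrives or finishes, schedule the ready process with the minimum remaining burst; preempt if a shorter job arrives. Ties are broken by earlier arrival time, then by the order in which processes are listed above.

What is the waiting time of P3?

27

Schedule: | P1 0-4 | P5 4-5 | P6 5-6 | P5 6-8 | P8 8-9 | P5 9-12 | P4 12-20 | P2 20-30 | P3 30-40 | P7 40-52 |
Completion: P1=4  P2=30  P3=40  P4=20  P5=12  P6=6  P7=52  P8=9
Waiting(P3) = turnaround − burst = 37 − 10 = 27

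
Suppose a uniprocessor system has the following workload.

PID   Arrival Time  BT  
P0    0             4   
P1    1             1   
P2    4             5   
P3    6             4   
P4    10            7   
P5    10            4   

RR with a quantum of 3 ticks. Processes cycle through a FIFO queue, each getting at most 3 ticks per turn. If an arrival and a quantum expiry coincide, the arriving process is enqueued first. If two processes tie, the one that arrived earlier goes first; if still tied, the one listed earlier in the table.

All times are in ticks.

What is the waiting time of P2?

4

Timeline: | P0 0-3 | P1 3-4 | P0 4-5 | P2 5-8 | P3 8-11 | P2 11-13 | P4 13-16 | P5 16-19 | P3 19-20 | P4 20-23 | P5 23-24 | P4 24-25 |
Completion: P0=5  P1=4  P2=13  P3=20  P4=25  P5=24
Turnaround (C−A): P0=5  P1=3  P2=9  P3=14  P4=15  P5=14
Waiting(P2) = turnaround − burst = 9 − 5 = 4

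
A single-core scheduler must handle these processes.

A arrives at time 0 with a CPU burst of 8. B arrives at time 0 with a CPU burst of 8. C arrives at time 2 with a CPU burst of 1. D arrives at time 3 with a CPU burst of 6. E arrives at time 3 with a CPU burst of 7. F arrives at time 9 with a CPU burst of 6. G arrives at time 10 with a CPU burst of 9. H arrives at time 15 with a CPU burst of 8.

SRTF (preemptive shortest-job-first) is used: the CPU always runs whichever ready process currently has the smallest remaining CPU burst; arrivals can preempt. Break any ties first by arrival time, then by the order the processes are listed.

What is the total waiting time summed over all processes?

114

Gantt: | A 0-2 | C 2-3 | A 3-9 | D 9-15 | F 15-21 | E 21-28 | B 28-36 | H 36-44 | G 44-53 |
Completion: A=9  B=36  C=3  D=15  E=28  F=21  G=53  H=44
Turnaround (C−A): A=9  B=36  C=1  D=12  E=25  F=12  G=43  H=29
Waiting = turnaround − burst: A=1, B=28, C=0, D=6, E=18, F=6, G=34, H=21
Total waiting = 1 + 28 + 0 + 6 + 18 + 6 + 34 + 21 = 114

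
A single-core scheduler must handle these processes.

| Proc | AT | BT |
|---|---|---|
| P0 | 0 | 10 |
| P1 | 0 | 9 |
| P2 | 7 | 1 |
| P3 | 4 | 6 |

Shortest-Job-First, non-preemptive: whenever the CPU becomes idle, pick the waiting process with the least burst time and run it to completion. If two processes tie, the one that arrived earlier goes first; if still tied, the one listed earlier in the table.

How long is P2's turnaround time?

Schedule: | P1 0-9 | P2 9-10 | P3 10-16 | P0 16-26 |
Completion: P0=26  P1=9  P2=10  P3=16
Turnaround (C−A): P0=26  P1=9  P2=3  P3=12
Turnaround(P2) = completion − arrival = 10 − 7 = 3

3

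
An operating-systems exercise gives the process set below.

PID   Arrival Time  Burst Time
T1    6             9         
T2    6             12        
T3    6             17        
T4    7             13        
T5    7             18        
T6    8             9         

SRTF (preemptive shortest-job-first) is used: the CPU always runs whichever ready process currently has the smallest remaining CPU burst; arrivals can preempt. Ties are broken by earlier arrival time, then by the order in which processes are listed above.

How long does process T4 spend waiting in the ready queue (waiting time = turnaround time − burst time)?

Gantt: | idle 0-6 | T1 6-15 | T6 15-24 | T2 24-36 | T4 36-49 | T3 49-66 | T5 66-84 |
Completion: T1=15  T2=36  T3=66  T4=49  T5=84  T6=24
Turnaround (C−A): T1=9  T2=30  T3=60  T4=42  T5=77  T6=16
Waiting(T4) = turnaround − burst = 42 − 13 = 29

29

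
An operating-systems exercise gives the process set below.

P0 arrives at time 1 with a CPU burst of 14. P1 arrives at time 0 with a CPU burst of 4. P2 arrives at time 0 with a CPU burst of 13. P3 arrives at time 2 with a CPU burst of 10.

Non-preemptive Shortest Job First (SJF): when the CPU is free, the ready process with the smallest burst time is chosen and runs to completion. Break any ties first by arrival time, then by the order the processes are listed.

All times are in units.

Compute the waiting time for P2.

Timeline: | P1 0-4 | P3 4-14 | P2 14-27 | P0 27-41 |
Completion: P0=41  P1=4  P2=27  P3=14
Turnaround (C−A): P0=40  P1=4  P2=27  P3=12
Waiting(P2) = turnaround − burst = 27 − 13 = 14

14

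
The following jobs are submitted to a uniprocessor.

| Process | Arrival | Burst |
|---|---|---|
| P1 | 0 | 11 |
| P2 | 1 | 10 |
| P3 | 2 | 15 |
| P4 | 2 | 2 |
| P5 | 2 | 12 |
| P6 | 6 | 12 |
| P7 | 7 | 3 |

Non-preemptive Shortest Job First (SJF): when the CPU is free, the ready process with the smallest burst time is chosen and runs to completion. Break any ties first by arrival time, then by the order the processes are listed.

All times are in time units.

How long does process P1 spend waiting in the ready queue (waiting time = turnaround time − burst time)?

0

Gantt: | P1 0-11 | P4 11-13 | P7 13-16 | P2 16-26 | P5 26-38 | P6 38-50 | P3 50-65 |
Completion: P1=11  P2=26  P3=65  P4=13  P5=38  P6=50  P7=16
Turnaround (C−A): P1=11  P2=25  P3=63  P4=11  P5=36  P6=44  P7=9
Waiting(P1) = turnaround − burst = 11 − 11 = 0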